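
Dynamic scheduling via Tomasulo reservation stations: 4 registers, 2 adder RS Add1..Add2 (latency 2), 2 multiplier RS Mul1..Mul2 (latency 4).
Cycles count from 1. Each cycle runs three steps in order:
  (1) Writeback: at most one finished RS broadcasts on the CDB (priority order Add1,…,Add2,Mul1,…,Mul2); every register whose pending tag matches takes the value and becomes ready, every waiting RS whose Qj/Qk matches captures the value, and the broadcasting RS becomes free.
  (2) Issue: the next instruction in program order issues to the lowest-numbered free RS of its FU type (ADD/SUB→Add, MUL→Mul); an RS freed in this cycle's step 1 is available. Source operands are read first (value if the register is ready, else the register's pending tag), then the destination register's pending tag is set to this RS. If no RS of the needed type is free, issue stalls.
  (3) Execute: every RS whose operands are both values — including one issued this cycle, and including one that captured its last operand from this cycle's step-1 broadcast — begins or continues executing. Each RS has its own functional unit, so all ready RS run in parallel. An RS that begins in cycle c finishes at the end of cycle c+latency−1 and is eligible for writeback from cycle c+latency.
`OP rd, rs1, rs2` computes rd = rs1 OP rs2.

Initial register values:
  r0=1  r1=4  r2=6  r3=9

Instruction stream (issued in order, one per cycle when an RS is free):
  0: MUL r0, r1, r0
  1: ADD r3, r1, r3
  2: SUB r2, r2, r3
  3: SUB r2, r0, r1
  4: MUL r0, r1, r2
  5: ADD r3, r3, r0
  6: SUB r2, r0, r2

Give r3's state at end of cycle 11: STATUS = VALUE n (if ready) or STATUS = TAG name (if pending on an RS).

c1: issue MUL r0<-Mul1 | r0:Mul1,r1:4,r2:6,r3:9
c2: issue ADD r3<-Add1 | r0:Mul1,r1:4,r2:6,r3:Add1
c3: issue SUB r2<-Add2 | r0:Mul1,r1:4,r2:Add2,r3:Add1
c4: CDB Add1=13; issue SUB r2<-Add1 | r0:Mul1,r1:4,r2:Add1,r3:13
c5: CDB Mul1=4; issue MUL r0<-Mul1 | r0:Mul1,r1:4,r2:Add1,r3:13
c6: CDB Add2=-7; issue ADD r3<-Add2 | r0:Mul1,r1:4,r2:Add1,r3:Add2
c7: CDB Add1=0; issue SUB r2<-Add1 | r0:Mul1,r1:4,r2:Add1,r3:Add2
c8: - | r0:Mul1,r1:4,r2:Add1,r3:Add2
c9: - | r0:Mul1,r1:4,r2:Add1,r3:Add2
c10: - | r0:Mul1,r1:4,r2:Add1,r3:Add2
c11: CDB Mul1=0 | r0:0,r1:4,r2:Add1,r3:Add2

STATUS = TAG Add2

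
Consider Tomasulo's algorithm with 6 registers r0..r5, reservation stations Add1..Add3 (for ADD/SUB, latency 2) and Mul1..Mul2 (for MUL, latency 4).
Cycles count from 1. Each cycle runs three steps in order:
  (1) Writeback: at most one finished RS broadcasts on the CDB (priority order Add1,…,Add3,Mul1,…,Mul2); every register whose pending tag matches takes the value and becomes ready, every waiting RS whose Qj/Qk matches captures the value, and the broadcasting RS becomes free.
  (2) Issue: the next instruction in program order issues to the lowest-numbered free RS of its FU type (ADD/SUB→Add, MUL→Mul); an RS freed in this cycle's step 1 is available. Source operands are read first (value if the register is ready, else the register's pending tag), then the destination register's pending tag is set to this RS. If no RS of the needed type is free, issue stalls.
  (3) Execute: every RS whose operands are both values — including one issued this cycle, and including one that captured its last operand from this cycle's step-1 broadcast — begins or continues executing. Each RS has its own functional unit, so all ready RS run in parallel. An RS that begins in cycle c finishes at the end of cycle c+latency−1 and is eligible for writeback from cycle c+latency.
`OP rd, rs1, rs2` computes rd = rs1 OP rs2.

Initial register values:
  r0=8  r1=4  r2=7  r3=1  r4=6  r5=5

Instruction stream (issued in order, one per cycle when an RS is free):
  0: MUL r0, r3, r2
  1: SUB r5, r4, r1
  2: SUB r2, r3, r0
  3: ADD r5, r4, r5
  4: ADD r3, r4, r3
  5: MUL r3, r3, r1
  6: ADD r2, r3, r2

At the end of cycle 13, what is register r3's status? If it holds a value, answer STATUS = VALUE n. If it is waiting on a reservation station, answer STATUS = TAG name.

STATUS = VALUE 28

c1: issue MUL r0<-Mul1 | r0:Mul1,r1:4,r2:7,r3:1,r4:6,r5:5
c2: issue SUB r5<-Add1 | r0:Mul1,r1:4,r2:7,r3:1,r4:6,r5:Add1
c3: issue SUB r2<-Add2 | r0:Mul1,r1:4,r2:Add2,r3:1,r4:6,r5:Add1
c4: CDB Add1=2; issue ADD r5<-Add1 | r0:Mul1,r1:4,r2:Add2,r3:1,r4:6,r5:Add1
c5: CDB Mul1=7; issue ADD r3<-Add3 | r0:7,r1:4,r2:Add2,r3:Add3,r4:6,r5:Add1
c6: CDB Add1=8; issue MUL r3<-Mul1 | r0:7,r1:4,r2:Add2,r3:Mul1,r4:6,r5:8
c7: CDB Add2=-6; issue ADD r2<-Add1 | r0:7,r1:4,r2:Add1,r3:Mul1,r4:6,r5:8
c8: CDB Add3=7 | r0:7,r1:4,r2:Add1,r3:Mul1,r4:6,r5:8
c9: - | r0:7,r1:4,r2:Add1,r3:Mul1,r4:6,r5:8
c10: - | r0:7,r1:4,r2:Add1,r3:Mul1,r4:6,r5:8
c11: - | r0:7,r1:4,r2:Add1,r3:Mul1,r4:6,r5:8
c12: CDB Mul1=28 | r0:7,r1:4,r2:Add1,r3:28,r4:6,r5:8
c13: - | r0:7,r1:4,r2:Add1,r3:28,r4:6,r5:8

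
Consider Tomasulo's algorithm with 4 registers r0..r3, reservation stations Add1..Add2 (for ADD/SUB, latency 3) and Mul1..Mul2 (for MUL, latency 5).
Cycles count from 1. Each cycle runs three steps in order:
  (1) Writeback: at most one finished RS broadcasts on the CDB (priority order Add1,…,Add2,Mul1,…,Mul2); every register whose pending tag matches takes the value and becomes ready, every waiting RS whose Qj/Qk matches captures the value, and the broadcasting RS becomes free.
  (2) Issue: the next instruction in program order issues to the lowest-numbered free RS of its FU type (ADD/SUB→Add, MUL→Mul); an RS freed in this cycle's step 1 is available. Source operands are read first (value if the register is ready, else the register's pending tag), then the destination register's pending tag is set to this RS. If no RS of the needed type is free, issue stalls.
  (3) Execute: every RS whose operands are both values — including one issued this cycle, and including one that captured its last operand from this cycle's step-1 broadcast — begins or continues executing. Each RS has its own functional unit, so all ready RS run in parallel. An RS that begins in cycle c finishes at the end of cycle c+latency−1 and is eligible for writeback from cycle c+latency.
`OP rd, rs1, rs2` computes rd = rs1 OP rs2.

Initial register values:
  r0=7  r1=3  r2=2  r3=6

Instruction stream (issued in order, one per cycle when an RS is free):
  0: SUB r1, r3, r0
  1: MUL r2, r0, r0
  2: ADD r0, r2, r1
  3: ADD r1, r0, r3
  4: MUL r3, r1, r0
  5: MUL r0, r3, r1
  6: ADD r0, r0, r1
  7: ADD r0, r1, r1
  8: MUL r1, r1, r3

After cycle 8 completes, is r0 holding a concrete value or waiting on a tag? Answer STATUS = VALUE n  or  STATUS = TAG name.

c1: issue SUB r1<-Add1 | r0:7,r1:Add1,r2:2,r3:6
c2: issue MUL r2<-Mul1 | r0:7,r1:Add1,r2:Mul1,r3:6
c3: issue ADD r0<-Add2 | r0:Add2,r1:Add1,r2:Mul1,r3:6
c4: CDB Add1=-1; issue ADD r1<-Add1 | r0:Add2,r1:Add1,r2:Mul1,r3:6
c5: issue MUL r3<-Mul2 | r0:Add2,r1:Add1,r2:Mul1,r3:Mul2
c6: stall | r0:Add2,r1:Add1,r2:Mul1,r3:Mul2
c7: CDB Mul1=49; issue MUL r0<-Mul1 | r0:Mul1,r1:Add1,r2:49,r3:Mul2
c8: stall | r0:Mul1,r1:Add1,r2:49,r3:Mul2

STATUS = TAG Mul1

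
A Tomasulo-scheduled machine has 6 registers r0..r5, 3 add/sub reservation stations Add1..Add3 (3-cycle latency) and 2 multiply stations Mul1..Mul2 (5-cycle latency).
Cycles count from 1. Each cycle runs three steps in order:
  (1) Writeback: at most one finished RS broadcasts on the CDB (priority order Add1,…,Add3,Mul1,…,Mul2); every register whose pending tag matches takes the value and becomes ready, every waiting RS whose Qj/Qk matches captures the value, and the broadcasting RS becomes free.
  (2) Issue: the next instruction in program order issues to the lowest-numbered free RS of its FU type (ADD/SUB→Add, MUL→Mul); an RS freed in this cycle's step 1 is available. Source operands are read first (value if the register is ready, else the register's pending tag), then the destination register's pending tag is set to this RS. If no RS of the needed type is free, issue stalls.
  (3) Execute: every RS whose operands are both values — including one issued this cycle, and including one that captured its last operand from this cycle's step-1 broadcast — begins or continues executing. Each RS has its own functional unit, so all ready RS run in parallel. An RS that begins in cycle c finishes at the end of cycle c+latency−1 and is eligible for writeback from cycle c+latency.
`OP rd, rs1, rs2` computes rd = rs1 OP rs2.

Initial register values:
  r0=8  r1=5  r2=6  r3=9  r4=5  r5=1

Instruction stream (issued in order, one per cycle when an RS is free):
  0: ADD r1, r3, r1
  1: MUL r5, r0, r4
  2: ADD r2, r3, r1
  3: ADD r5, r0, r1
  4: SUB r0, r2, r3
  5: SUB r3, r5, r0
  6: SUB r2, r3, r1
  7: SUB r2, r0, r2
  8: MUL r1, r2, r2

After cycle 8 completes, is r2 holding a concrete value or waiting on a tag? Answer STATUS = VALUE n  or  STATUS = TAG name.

cycle 1: issue ADD r1<-Add1 // r0:8,r1:Add1,r2:6,r3:9,r4:5,r5:1
cycle 2: issue MUL r5<-Mul1 // r0:8,r1:Add1,r2:6,r3:9,r4:5,r5:Mul1
cycle 3: issue ADD r2<-Add2 // r0:8,r1:Add1,r2:Add2,r3:9,r4:5,r5:Mul1
cycle 4: CDB Add1=14; issue ADD r5<-Add1 // r0:8,r1:14,r2:Add2,r3:9,r4:5,r5:Add1
cycle 5: issue SUB r0<-Add3 // r0:Add3,r1:14,r2:Add2,r3:9,r4:5,r5:Add1
cycle 6: stall // r0:Add3,r1:14,r2:Add2,r3:9,r4:5,r5:Add1
cycle 7: CDB Add1=22; issue SUB r3<-Add1 // r0:Add3,r1:14,r2:Add2,r3:Add1,r4:5,r5:22
cycle 8: CDB Add2=23; issue SUB r2<-Add2 // r0:Add3,r1:14,r2:Add2,r3:Add1,r4:5,r5:22

STATUS = TAG Add2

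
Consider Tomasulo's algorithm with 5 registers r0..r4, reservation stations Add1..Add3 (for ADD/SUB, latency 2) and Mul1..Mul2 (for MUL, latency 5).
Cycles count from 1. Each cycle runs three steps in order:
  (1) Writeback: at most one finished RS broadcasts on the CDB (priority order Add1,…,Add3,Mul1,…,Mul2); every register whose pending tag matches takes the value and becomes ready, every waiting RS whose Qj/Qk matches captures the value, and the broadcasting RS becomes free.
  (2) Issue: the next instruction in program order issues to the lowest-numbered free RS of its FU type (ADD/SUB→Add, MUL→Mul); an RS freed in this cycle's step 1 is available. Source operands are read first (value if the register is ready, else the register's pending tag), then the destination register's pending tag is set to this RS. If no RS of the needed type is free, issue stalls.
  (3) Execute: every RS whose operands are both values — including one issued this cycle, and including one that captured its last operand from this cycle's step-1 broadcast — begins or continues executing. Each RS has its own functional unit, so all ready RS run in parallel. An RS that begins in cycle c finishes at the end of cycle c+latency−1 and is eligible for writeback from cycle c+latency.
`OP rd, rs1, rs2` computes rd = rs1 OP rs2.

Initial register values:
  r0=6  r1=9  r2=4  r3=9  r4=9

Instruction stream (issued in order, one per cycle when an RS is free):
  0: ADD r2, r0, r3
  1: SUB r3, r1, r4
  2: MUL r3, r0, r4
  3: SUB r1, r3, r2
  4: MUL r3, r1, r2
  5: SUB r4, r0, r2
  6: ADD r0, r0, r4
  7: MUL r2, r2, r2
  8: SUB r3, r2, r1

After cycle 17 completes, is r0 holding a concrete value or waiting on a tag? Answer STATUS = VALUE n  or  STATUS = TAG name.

STATUS = VALUE -3

  c1: issue ADD r2<-Add1  regs: r0:6,r1:9,r2:Add1,r3:9,r4:9
  c2: issue SUB r3<-Add2  regs: r0:6,r1:9,r2:Add1,r3:Add2,r4:9
  c3: CDB Add1=15; issue MUL r3<-Mul1  regs: r0:6,r1:9,r2:15,r3:Mul1,r4:9
  c4: CDB Add2=0; issue SUB r1<-Add1  regs: r0:6,r1:Add1,r2:15,r3:Mul1,r4:9
  c5: issue MUL r3<-Mul2  regs: r0:6,r1:Add1,r2:15,r3:Mul2,r4:9
  c6: issue SUB r4<-Add2  regs: r0:6,r1:Add1,r2:15,r3:Mul2,r4:Add2
  c7: issue ADD r0<-Add3  regs: r0:Add3,r1:Add1,r2:15,r3:Mul2,r4:Add2
  c8: CDB Add2=-9; stall  regs: r0:Add3,r1:Add1,r2:15,r3:Mul2,r4:-9
  c9: CDB Mul1=54; issue MUL r2<-Mul1  regs: r0:Add3,r1:Add1,r2:Mul1,r3:Mul2,r4:-9
  c10: CDB Add3=-3; issue SUB r3<-Add2  regs: r0:-3,r1:Add1,r2:Mul1,r3:Add2,r4:-9
  c11: CDB Add1=39  regs: r0:-3,r1:39,r2:Mul1,r3:Add2,r4:-9
  c12: -  regs: r0:-3,r1:39,r2:Mul1,r3:Add2,r4:-9
  c13: -  regs: r0:-3,r1:39,r2:Mul1,r3:Add2,r4:-9
  c14: CDB Mul1=225  regs: r0:-3,r1:39,r2:225,r3:Add2,r4:-9
  c15: -  regs: r0:-3,r1:39,r2:225,r3:Add2,r4:-9
  c16: CDB Add2=186  regs: r0:-3,r1:39,r2:225,r3:186,r4:-9
  c17: CDB Mul2=585  regs: r0:-3,r1:39,r2:225,r3:186,r4:-9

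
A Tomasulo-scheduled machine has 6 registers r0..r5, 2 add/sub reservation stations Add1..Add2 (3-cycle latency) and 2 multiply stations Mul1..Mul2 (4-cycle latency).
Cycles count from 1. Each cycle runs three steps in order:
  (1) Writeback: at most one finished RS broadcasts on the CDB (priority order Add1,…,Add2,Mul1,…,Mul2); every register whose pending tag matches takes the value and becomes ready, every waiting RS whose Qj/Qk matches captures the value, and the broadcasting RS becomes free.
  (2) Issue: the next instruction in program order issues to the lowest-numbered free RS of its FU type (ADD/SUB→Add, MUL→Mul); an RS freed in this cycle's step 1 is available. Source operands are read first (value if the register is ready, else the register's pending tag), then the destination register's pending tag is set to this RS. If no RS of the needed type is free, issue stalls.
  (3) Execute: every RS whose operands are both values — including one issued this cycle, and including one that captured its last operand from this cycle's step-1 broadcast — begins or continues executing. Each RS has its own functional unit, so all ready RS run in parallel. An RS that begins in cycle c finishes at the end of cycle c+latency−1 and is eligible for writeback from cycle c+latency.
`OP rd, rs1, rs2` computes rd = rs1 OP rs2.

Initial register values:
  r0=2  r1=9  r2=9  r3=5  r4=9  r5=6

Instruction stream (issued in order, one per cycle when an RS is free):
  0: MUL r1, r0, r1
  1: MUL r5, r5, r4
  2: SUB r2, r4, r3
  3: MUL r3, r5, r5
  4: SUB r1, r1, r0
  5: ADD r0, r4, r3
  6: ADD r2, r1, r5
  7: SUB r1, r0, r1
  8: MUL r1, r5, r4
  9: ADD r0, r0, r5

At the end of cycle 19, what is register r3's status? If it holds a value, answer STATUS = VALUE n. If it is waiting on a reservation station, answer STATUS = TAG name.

c1: issue MUL r1<-Mul1 | r0:2,r1:Mul1,r2:9,r3:5,r4:9,r5:6
c2: issue MUL r5<-Mul2 | r0:2,r1:Mul1,r2:9,r3:5,r4:9,r5:Mul2
c3: issue SUB r2<-Add1 | r0:2,r1:Mul1,r2:Add1,r3:5,r4:9,r5:Mul2
c4: stall | r0:2,r1:Mul1,r2:Add1,r3:5,r4:9,r5:Mul2
c5: CDB Mul1=18; issue MUL r3<-Mul1 | r0:2,r1:18,r2:Add1,r3:Mul1,r4:9,r5:Mul2
c6: CDB Add1=4; issue SUB r1<-Add1 | r0:2,r1:Add1,r2:4,r3:Mul1,r4:9,r5:Mul2
c7: CDB Mul2=54; issue ADD r0<-Add2 | r0:Add2,r1:Add1,r2:4,r3:Mul1,r4:9,r5:54
c8: stall | r0:Add2,r1:Add1,r2:4,r3:Mul1,r4:9,r5:54
c9: CDB Add1=16; issue ADD r2<-Add1 | r0:Add2,r1:16,r2:Add1,r3:Mul1,r4:9,r5:54
c10: stall | r0:Add2,r1:16,r2:Add1,r3:Mul1,r4:9,r5:54
c11: CDB Mul1=2916; stall | r0:Add2,r1:16,r2:Add1,r3:2916,r4:9,r5:54
c12: CDB Add1=70; issue SUB r1<-Add1 | r0:Add2,r1:Add1,r2:70,r3:2916,r4:9,r5:54
c13: issue MUL r1<-Mul1 | r0:Add2,r1:Mul1,r2:70,r3:2916,r4:9,r5:54
c14: CDB Add2=2925; issue ADD r0<-Add2 | r0:Add2,r1:Mul1,r2:70,r3:2916,r4:9,r5:54
c15: - | r0:Add2,r1:Mul1,r2:70,r3:2916,r4:9,r5:54
c16: - | r0:Add2,r1:Mul1,r2:70,r3:2916,r4:9,r5:54
c17: CDB Add1=2909 | r0:Add2,r1:Mul1,r2:70,r3:2916,r4:9,r5:54
c18: CDB Add2=2979 | r0:2979,r1:Mul1,r2:70,r3:2916,r4:9,r5:54
c19: CDB Mul1=486 | r0:2979,r1:486,r2:70,r3:2916,r4:9,r5:54

STATUS = VALUE 2916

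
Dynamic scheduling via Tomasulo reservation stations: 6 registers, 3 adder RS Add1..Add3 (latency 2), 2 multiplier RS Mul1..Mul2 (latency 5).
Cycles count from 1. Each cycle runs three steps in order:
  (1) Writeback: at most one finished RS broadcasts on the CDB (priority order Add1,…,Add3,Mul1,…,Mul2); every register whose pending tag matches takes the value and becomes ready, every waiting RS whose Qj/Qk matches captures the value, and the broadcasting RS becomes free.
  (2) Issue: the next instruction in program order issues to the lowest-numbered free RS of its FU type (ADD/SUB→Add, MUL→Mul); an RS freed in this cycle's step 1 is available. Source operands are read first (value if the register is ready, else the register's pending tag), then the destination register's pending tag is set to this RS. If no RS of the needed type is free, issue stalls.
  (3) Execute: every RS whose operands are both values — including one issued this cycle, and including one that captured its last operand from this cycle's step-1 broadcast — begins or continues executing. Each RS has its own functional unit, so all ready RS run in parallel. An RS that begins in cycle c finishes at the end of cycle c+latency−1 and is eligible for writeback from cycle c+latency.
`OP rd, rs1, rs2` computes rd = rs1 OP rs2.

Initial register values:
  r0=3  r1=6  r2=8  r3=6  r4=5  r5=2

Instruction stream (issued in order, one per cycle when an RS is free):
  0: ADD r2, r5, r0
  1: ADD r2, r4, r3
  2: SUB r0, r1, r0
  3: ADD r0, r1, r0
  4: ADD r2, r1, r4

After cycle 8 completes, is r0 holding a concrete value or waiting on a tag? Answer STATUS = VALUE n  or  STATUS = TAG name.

STATUS = VALUE 9

  c1: issue ADD r2<-Add1  regs: r0:3,r1:6,r2:Add1,r3:6,r4:5,r5:2
  c2: issue ADD r2<-Add2  regs: r0:3,r1:6,r2:Add2,r3:6,r4:5,r5:2
  c3: CDB Add1=5; issue SUB r0<-Add1  regs: r0:Add1,r1:6,r2:Add2,r3:6,r4:5,r5:2
  c4: CDB Add2=11; issue ADD r0<-Add2  regs: r0:Add2,r1:6,r2:11,r3:6,r4:5,r5:2
  c5: CDB Add1=3; issue ADD r2<-Add1  regs: r0:Add2,r1:6,r2:Add1,r3:6,r4:5,r5:2
  c6: -  regs: r0:Add2,r1:6,r2:Add1,r3:6,r4:5,r5:2
  c7: CDB Add1=11  regs: r0:Add2,r1:6,r2:11,r3:6,r4:5,r5:2
  c8: CDB Add2=9  regs: r0:9,r1:6,r2:11,r3:6,r4:5,r5:2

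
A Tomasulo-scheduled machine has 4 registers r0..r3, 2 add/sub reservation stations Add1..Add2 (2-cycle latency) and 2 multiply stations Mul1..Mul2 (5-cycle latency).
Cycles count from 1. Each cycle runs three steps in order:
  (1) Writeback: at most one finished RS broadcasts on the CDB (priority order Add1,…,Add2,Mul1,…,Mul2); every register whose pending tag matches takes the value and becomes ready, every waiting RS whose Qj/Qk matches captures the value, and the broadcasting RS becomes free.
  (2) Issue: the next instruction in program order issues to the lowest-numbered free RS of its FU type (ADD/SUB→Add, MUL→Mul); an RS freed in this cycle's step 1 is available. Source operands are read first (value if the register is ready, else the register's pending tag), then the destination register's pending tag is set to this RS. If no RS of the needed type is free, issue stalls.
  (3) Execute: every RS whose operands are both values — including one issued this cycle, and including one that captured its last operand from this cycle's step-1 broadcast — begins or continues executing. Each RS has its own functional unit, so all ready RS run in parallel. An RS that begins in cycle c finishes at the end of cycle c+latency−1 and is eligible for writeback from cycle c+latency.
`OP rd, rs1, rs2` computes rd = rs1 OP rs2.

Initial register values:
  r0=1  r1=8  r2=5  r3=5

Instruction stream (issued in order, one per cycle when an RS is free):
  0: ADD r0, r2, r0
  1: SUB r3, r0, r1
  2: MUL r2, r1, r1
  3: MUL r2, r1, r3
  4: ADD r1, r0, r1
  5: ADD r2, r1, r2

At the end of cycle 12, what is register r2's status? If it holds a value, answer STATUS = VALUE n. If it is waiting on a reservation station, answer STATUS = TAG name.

c1: issue ADD r0<-Add1 | r0:Add1,r1:8,r2:5,r3:5
c2: issue SUB r3<-Add2 | r0:Add1,r1:8,r2:5,r3:Add2
c3: CDB Add1=6; issue MUL r2<-Mul1 | r0:6,r1:8,r2:Mul1,r3:Add2
c4: issue MUL r2<-Mul2 | r0:6,r1:8,r2:Mul2,r3:Add2
c5: CDB Add2=-2; issue ADD r1<-Add1 | r0:6,r1:Add1,r2:Mul2,r3:-2
c6: issue ADD r2<-Add2 | r0:6,r1:Add1,r2:Add2,r3:-2
c7: CDB Add1=14 | r0:6,r1:14,r2:Add2,r3:-2
c8: CDB Mul1=64 | r0:6,r1:14,r2:Add2,r3:-2
c9: - | r0:6,r1:14,r2:Add2,r3:-2
c10: CDB Mul2=-16 | r0:6,r1:14,r2:Add2,r3:-2
c11: - | r0:6,r1:14,r2:Add2,r3:-2
c12: CDB Add2=-2 | r0:6,r1:14,r2:-2,r3:-2

STATUS = VALUE -2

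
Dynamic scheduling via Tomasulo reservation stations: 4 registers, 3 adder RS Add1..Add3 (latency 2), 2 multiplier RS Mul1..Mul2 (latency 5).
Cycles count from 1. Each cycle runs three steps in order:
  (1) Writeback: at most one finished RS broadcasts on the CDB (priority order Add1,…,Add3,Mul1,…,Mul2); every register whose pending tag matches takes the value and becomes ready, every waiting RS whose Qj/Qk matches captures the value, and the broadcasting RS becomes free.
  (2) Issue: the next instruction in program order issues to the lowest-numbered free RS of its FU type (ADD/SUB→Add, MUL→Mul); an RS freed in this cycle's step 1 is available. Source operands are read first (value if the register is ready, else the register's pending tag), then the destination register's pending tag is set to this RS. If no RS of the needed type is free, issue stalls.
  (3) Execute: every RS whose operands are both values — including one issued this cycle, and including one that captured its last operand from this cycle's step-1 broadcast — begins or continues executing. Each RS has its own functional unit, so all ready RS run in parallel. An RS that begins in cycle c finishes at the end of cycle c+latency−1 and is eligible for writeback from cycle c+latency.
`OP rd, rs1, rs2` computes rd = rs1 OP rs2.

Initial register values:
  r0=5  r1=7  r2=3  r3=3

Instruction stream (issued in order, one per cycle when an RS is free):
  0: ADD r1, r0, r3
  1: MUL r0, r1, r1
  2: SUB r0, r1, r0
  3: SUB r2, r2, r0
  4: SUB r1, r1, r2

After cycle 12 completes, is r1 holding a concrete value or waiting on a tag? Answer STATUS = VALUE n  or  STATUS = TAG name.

  c1: issue ADD r1<-Add1  regs: r0:5,r1:Add1,r2:3,r3:3
  c2: issue MUL r0<-Mul1  regs: r0:Mul1,r1:Add1,r2:3,r3:3
  c3: CDB Add1=8; issue SUB r0<-Add1  regs: r0:Add1,r1:8,r2:3,r3:3
  c4: issue SUB r2<-Add2  regs: r0:Add1,r1:8,r2:Add2,r3:3
  c5: issue SUB r1<-Add3  regs: r0:Add1,r1:Add3,r2:Add2,r3:3
  c6: -  regs: r0:Add1,r1:Add3,r2:Add2,r3:3
  c7: -  regs: r0:Add1,r1:Add3,r2:Add2,r3:3
  c8: CDB Mul1=64  regs: r0:Add1,r1:Add3,r2:Add2,r3:3
  c9: -  regs: r0:Add1,r1:Add3,r2:Add2,r3:3
  c10: CDB Add1=-56  regs: r0:-56,r1:Add3,r2:Add2,r3:3
  c11: -  regs: r0:-56,r1:Add3,r2:Add2,r3:3
  c12: CDB Add2=59  regs: r0:-56,r1:Add3,r2:59,r3:3

STATUS = TAG Add3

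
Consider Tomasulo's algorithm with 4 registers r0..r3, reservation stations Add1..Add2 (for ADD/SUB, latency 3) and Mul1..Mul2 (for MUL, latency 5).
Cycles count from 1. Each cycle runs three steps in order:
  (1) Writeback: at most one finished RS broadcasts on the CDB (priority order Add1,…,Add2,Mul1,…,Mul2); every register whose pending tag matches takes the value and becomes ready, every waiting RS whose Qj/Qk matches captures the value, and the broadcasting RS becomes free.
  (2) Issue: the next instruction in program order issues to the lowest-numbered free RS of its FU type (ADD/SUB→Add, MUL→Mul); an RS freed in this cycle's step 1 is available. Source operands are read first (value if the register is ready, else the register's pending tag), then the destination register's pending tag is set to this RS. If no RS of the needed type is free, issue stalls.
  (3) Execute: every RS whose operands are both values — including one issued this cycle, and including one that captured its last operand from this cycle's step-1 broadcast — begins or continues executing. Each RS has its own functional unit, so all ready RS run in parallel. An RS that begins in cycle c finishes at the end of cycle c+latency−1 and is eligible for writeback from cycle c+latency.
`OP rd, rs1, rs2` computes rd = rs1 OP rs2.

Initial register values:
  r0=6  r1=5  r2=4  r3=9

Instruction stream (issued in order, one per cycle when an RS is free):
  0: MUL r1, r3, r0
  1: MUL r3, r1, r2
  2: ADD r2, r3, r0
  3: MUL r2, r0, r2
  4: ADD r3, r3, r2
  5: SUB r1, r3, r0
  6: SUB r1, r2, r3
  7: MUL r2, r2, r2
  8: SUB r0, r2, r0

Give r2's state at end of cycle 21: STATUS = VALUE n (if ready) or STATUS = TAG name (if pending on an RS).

STATUS = VALUE 1332

  c1: issue MUL r1<-Mul1  regs: r0:6,r1:Mul1,r2:4,r3:9
  c2: issue MUL r3<-Mul2  regs: r0:6,r1:Mul1,r2:4,r3:Mul2
  c3: issue ADD r2<-Add1  regs: r0:6,r1:Mul1,r2:Add1,r3:Mul2
  c4: stall  regs: r0:6,r1:Mul1,r2:Add1,r3:Mul2
  c5: stall  regs: r0:6,r1:Mul1,r2:Add1,r3:Mul2
  c6: CDB Mul1=54; issue MUL r2<-Mul1  regs: r0:6,r1:54,r2:Mul1,r3:Mul2
  c7: issue ADD r3<-Add2  regs: r0:6,r1:54,r2:Mul1,r3:Add2
  c8: stall  regs: r0:6,r1:54,r2:Mul1,r3:Add2
  c9: stall  regs: r0:6,r1:54,r2:Mul1,r3:Add2
  c10: stall  regs: r0:6,r1:54,r2:Mul1,r3:Add2
  c11: CDB Mul2=216; stall  regs: r0:6,r1:54,r2:Mul1,r3:Add2
  c12: stall  regs: r0:6,r1:54,r2:Mul1,r3:Add2
  c13: stall  regs: r0:6,r1:54,r2:Mul1,r3:Add2
  c14: CDB Add1=222; issue SUB r1<-Add1  regs: r0:6,r1:Add1,r2:Mul1,r3:Add2
  c15: stall  regs: r0:6,r1:Add1,r2:Mul1,r3:Add2
  c16: stall  regs: r0:6,r1:Add1,r2:Mul1,r3:Add2
  c17: stall  regs: r0:6,r1:Add1,r2:Mul1,r3:Add2
  c18: stall  regs: r0:6,r1:Add1,r2:Mul1,r3:Add2
  c19: CDB Mul1=1332; stall  regs: r0:6,r1:Add1,r2:1332,r3:Add2
  c20: stall  regs: r0:6,r1:Add1,r2:1332,r3:Add2
  c21: stall  regs: r0:6,r1:Add1,r2:1332,r3:Add2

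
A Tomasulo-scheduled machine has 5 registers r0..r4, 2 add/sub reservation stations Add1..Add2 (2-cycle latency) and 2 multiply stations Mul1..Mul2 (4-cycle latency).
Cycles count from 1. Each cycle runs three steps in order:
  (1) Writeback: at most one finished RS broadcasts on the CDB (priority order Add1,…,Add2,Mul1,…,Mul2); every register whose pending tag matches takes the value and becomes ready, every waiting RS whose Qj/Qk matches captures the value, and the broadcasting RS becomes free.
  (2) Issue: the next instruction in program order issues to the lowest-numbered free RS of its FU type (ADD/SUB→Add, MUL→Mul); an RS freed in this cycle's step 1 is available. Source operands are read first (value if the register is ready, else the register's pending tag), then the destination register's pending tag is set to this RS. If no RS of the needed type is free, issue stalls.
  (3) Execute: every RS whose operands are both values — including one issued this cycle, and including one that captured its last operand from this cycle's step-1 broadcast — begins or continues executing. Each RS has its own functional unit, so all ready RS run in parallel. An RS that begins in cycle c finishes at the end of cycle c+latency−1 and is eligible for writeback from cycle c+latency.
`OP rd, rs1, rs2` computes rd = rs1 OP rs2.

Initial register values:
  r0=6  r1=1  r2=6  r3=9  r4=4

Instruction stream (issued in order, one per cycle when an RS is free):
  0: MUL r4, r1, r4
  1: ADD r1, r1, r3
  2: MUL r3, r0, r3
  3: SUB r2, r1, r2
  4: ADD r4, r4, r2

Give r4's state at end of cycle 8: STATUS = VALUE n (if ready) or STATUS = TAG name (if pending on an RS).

c1: issue MUL r4<-Mul1 | r0:6,r1:1,r2:6,r3:9,r4:Mul1
c2: issue ADD r1<-Add1 | r0:6,r1:Add1,r2:6,r3:9,r4:Mul1
c3: issue MUL r3<-Mul2 | r0:6,r1:Add1,r2:6,r3:Mul2,r4:Mul1
c4: CDB Add1=10; issue SUB r2<-Add1 | r0:6,r1:10,r2:Add1,r3:Mul2,r4:Mul1
c5: CDB Mul1=4; issue ADD r4<-Add2 | r0:6,r1:10,r2:Add1,r3:Mul2,r4:Add2
c6: CDB Add1=4 | r0:6,r1:10,r2:4,r3:Mul2,r4:Add2
c7: CDB Mul2=54 | r0:6,r1:10,r2:4,r3:54,r4:Add2
c8: CDB Add2=8 | r0:6,r1:10,r2:4,r3:54,r4:8

STATUS = VALUE 8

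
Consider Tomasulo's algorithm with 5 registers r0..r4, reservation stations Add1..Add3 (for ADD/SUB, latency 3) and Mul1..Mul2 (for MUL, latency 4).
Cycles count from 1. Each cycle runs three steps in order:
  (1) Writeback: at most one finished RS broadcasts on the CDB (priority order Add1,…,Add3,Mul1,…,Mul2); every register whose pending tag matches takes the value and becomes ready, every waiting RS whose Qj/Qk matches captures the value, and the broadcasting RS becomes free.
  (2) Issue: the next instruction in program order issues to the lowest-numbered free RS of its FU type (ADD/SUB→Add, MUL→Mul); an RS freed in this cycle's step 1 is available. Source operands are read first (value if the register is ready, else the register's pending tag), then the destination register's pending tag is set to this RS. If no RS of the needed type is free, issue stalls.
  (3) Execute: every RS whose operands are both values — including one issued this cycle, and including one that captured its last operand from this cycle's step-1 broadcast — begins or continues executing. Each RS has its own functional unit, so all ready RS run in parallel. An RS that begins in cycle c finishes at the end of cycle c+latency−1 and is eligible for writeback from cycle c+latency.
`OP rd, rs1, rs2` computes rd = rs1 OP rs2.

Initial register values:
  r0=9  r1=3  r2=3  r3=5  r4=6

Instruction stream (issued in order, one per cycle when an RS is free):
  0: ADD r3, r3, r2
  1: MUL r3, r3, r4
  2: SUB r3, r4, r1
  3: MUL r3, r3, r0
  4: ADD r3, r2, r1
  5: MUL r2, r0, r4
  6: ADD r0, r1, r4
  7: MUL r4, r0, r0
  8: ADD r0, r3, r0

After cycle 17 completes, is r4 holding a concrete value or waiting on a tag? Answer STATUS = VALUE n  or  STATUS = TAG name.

STATUS = VALUE 81

  c1: issue ADD r3<-Add1  regs: r0:9,r1:3,r2:3,r3:Add1,r4:6
  c2: issue MUL r3<-Mul1  regs: r0:9,r1:3,r2:3,r3:Mul1,r4:6
  c3: issue SUB r3<-Add2  regs: r0:9,r1:3,r2:3,r3:Add2,r4:6
  c4: CDB Add1=8; issue MUL r3<-Mul2  regs: r0:9,r1:3,r2:3,r3:Mul2,r4:6
  c5: issue ADD r3<-Add1  regs: r0:9,r1:3,r2:3,r3:Add1,r4:6
  c6: CDB Add2=3; stall  regs: r0:9,r1:3,r2:3,r3:Add1,r4:6
  c7: stall  regs: r0:9,r1:3,r2:3,r3:Add1,r4:6
  c8: CDB Add1=6; stall  regs: r0:9,r1:3,r2:3,r3:6,r4:6
  c9: CDB Mul1=48; issue MUL r2<-Mul1  regs: r0:9,r1:3,r2:Mul1,r3:6,r4:6
  c10: CDB Mul2=27; issue ADD r0<-Add1  regs: r0:Add1,r1:3,r2:Mul1,r3:6,r4:6
  c11: issue MUL r4<-Mul2  regs: r0:Add1,r1:3,r2:Mul1,r3:6,r4:Mul2
  c12: issue ADD r0<-Add2  regs: r0:Add2,r1:3,r2:Mul1,r3:6,r4:Mul2
  c13: CDB Add1=9  regs: r0:Add2,r1:3,r2:Mul1,r3:6,r4:Mul2
  c14: CDB Mul1=54  regs: r0:Add2,r1:3,r2:54,r3:6,r4:Mul2
  c15: -  regs: r0:Add2,r1:3,r2:54,r3:6,r4:Mul2
  c16: CDB Add2=15  regs: r0:15,r1:3,r2:54,r3:6,r4:Mul2
  c17: CDB Mul2=81  regs: r0:15,r1:3,r2:54,r3:6,r4:81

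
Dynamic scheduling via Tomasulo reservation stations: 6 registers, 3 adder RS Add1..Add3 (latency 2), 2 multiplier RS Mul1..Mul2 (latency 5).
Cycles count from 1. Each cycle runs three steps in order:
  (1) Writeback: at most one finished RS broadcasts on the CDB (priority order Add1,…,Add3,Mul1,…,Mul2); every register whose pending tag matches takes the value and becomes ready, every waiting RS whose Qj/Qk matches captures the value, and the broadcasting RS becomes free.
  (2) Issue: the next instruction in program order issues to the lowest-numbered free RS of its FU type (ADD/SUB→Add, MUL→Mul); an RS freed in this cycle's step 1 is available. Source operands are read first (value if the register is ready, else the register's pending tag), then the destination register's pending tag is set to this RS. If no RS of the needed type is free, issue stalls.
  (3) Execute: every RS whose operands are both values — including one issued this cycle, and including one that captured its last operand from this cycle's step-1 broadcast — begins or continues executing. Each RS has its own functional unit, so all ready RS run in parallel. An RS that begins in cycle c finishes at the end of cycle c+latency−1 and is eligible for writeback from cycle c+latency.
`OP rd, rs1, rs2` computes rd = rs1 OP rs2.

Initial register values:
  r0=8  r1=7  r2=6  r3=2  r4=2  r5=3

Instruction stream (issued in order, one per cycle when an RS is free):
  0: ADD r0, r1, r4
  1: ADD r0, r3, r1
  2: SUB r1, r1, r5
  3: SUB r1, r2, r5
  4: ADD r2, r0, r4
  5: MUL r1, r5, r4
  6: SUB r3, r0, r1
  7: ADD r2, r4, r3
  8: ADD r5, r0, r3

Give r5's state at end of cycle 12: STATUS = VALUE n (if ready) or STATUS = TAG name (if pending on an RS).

STATUS = TAG Add3

cycle 1: issue ADD r0<-Add1 // r0:Add1,r1:7,r2:6,r3:2,r4:2,r5:3
cycle 2: issue ADD r0<-Add2 // r0:Add2,r1:7,r2:6,r3:2,r4:2,r5:3
cycle 3: CDB Add1=9; issue SUB r1<-Add1 // r0:Add2,r1:Add1,r2:6,r3:2,r4:2,r5:3
cycle 4: CDB Add2=9; issue SUB r1<-Add2 // r0:9,r1:Add2,r2:6,r3:2,r4:2,r5:3
cycle 5: CDB Add1=4; issue ADD r2<-Add1 // r0:9,r1:Add2,r2:Add1,r3:2,r4:2,r5:3
cycle 6: CDB Add2=3; issue MUL r1<-Mul1 // r0:9,r1:Mul1,r2:Add1,r3:2,r4:2,r5:3
cycle 7: CDB Add1=11; issue SUB r3<-Add1 // r0:9,r1:Mul1,r2:11,r3:Add1,r4:2,r5:3
cycle 8: issue ADD r2<-Add2 // r0:9,r1:Mul1,r2:Add2,r3:Add1,r4:2,r5:3
cycle 9: issue ADD r5<-Add3 // r0:9,r1:Mul1,r2:Add2,r3:Add1,r4:2,r5:Add3
cycle 10: - // r0:9,r1:Mul1,r2:Add2,r3:Add1,r4:2,r5:Add3
cycle 11: CDB Mul1=6 // r0:9,r1:6,r2:Add2,r3:Add1,r4:2,r5:Add3
cycle 12: - // r0:9,r1:6,r2:Add2,r3:Add1,r4:2,r5:Add3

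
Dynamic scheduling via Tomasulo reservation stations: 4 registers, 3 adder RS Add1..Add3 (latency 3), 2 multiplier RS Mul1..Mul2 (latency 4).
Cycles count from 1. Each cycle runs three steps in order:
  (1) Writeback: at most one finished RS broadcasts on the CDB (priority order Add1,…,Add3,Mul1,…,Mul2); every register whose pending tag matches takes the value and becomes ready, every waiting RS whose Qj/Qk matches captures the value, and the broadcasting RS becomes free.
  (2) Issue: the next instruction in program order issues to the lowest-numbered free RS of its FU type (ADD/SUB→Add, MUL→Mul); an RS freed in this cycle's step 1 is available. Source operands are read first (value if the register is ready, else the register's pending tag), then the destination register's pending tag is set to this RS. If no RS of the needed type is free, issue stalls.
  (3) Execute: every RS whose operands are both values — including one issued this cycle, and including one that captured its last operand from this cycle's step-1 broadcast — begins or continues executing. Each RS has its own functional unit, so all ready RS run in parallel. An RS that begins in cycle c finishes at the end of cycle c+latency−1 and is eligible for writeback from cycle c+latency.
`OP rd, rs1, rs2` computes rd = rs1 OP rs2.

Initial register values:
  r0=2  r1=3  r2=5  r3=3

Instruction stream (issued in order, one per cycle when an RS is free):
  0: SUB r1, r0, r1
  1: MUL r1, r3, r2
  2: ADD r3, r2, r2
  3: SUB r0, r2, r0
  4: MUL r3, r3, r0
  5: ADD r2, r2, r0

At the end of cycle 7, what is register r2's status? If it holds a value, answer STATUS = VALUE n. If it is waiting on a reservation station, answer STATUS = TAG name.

STATUS = TAG Add2

cycle 1: issue SUB r1<-Add1 // r0:2,r1:Add1,r2:5,r3:3
cycle 2: issue MUL r1<-Mul1 // r0:2,r1:Mul1,r2:5,r3:3
cycle 3: issue ADD r3<-Add2 // r0:2,r1:Mul1,r2:5,r3:Add2
cycle 4: CDB Add1=-1; issue SUB r0<-Add1 // r0:Add1,r1:Mul1,r2:5,r3:Add2
cycle 5: issue MUL r3<-Mul2 // r0:Add1,r1:Mul1,r2:5,r3:Mul2
cycle 6: CDB Add2=10; issue ADD r2<-Add2 // r0:Add1,r1:Mul1,r2:Add2,r3:Mul2
cycle 7: CDB Add1=3 // r0:3,r1:Mul1,r2:Add2,r3:Mul2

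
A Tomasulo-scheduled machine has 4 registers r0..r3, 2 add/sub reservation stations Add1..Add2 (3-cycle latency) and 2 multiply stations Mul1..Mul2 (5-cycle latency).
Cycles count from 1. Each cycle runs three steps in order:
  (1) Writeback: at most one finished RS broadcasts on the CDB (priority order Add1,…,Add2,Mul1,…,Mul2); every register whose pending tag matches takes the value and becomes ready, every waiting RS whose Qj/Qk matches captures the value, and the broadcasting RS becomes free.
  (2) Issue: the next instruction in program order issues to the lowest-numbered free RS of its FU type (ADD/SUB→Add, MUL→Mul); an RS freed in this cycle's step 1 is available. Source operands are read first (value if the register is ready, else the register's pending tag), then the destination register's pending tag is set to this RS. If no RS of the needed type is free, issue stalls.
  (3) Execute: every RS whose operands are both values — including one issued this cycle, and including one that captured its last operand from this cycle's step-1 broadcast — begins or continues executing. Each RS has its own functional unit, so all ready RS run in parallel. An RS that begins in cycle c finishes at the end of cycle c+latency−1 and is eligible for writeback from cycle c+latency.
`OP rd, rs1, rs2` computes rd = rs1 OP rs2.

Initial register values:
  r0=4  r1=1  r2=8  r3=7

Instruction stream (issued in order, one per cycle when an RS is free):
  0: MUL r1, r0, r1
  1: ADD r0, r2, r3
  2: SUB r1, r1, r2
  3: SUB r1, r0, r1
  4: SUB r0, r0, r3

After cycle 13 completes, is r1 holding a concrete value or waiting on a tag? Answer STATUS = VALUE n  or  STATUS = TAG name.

STATUS = VALUE 19

cycle 1: issue MUL r1<-Mul1 // r0:4,r1:Mul1,r2:8,r3:7
cycle 2: issue ADD r0<-Add1 // r0:Add1,r1:Mul1,r2:8,r3:7
cycle 3: issue SUB r1<-Add2 // r0:Add1,r1:Add2,r2:8,r3:7
cycle 4: stall // r0:Add1,r1:Add2,r2:8,r3:7
cycle 5: CDB Add1=15; issue SUB r1<-Add1 // r0:15,r1:Add1,r2:8,r3:7
cycle 6: CDB Mul1=4; stall // r0:15,r1:Add1,r2:8,r3:7
cycle 7: stall // r0:15,r1:Add1,r2:8,r3:7
cycle 8: stall // r0:15,r1:Add1,r2:8,r3:7
cycle 9: CDB Add2=-4; issue SUB r0<-Add2 // r0:Add2,r1:Add1,r2:8,r3:7
cycle 10: - // r0:Add2,r1:Add1,r2:8,r3:7
cycle 11: - // r0:Add2,r1:Add1,r2:8,r3:7
cycle 12: CDB Add1=19 // r0:Add2,r1:19,r2:8,r3:7
cycle 13: CDB Add2=8 // r0:8,r1:19,r2:8,r3:7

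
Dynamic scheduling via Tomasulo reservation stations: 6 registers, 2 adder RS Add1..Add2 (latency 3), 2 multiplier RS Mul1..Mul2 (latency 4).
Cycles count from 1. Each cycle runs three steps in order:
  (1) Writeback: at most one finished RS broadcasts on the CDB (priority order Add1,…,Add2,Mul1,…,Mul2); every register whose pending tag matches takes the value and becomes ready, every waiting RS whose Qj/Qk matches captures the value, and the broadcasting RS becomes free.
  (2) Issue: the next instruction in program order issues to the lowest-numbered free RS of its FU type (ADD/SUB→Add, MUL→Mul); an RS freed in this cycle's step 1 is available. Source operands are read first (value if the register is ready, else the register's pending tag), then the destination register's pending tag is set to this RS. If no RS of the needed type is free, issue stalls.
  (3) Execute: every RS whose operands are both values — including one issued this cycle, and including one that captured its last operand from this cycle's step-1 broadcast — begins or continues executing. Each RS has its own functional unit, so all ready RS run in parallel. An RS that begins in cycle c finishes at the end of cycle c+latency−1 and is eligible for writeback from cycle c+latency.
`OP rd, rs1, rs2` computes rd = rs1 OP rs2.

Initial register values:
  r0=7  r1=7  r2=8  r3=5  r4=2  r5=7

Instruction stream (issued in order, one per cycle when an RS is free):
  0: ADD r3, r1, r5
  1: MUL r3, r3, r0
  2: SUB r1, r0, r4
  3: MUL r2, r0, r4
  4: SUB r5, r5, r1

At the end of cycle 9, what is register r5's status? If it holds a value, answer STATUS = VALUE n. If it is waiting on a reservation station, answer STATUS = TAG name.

STATUS = VALUE 2

  c1: issue ADD r3<-Add1  regs: r0:7,r1:7,r2:8,r3:Add1,r4:2,r5:7
  c2: issue MUL r3<-Mul1  regs: r0:7,r1:7,r2:8,r3:Mul1,r4:2,r5:7
  c3: issue SUB r1<-Add2  regs: r0:7,r1:Add2,r2:8,r3:Mul1,r4:2,r5:7
  c4: CDB Add1=14; issue MUL r2<-Mul2  regs: r0:7,r1:Add2,r2:Mul2,r3:Mul1,r4:2,r5:7
  c5: issue SUB r5<-Add1  regs: r0:7,r1:Add2,r2:Mul2,r3:Mul1,r4:2,r5:Add1
  c6: CDB Add2=5  regs: r0:7,r1:5,r2:Mul2,r3:Mul1,r4:2,r5:Add1
  c7: -  regs: r0:7,r1:5,r2:Mul2,r3:Mul1,r4:2,r5:Add1
  c8: CDB Mul1=98  regs: r0:7,r1:5,r2:Mul2,r3:98,r4:2,r5:Add1
  c9: CDB Add1=2  regs: r0:7,r1:5,r2:Mul2,r3:98,r4:2,r5:2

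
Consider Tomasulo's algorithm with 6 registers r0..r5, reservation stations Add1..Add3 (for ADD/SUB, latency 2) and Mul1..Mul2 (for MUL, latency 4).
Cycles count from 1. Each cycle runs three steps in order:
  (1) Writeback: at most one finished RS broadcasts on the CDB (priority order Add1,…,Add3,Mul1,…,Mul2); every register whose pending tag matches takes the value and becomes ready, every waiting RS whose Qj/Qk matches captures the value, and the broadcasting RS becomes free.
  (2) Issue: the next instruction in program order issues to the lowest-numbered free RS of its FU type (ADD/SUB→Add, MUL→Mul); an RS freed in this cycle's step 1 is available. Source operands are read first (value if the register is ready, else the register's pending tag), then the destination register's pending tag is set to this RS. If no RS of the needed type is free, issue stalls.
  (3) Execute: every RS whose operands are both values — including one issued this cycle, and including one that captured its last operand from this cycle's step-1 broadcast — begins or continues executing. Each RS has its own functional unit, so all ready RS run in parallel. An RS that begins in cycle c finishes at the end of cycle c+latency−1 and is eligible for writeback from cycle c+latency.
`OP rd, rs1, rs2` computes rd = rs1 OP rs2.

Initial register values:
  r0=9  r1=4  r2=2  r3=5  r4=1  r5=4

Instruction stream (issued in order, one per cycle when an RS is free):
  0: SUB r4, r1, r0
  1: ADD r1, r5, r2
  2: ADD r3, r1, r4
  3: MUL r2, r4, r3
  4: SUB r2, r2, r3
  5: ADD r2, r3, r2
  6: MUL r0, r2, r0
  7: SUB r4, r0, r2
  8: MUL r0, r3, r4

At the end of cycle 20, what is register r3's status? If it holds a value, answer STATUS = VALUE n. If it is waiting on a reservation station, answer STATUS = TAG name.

STATUS = VALUE 1

c1: issue SUB r4<-Add1 | r0:9,r1:4,r2:2,r3:5,r4:Add1,r5:4
c2: issue ADD r1<-Add2 | r0:9,r1:Add2,r2:2,r3:5,r4:Add1,r5:4
c3: CDB Add1=-5; issue ADD r3<-Add1 | r0:9,r1:Add2,r2:2,r3:Add1,r4:-5,r5:4
c4: CDB Add2=6; issue MUL r2<-Mul1 | r0:9,r1:6,r2:Mul1,r3:Add1,r4:-5,r5:4
c5: issue SUB r2<-Add2 | r0:9,r1:6,r2:Add2,r3:Add1,r4:-5,r5:4
c6: CDB Add1=1; issue ADD r2<-Add1 | r0:9,r1:6,r2:Add1,r3:1,r4:-5,r5:4
c7: issue MUL r0<-Mul2 | r0:Mul2,r1:6,r2:Add1,r3:1,r4:-5,r5:4
c8: issue SUB r4<-Add3 | r0:Mul2,r1:6,r2:Add1,r3:1,r4:Add3,r5:4
c9: stall | r0:Mul2,r1:6,r2:Add1,r3:1,r4:Add3,r5:4
c10: CDB Mul1=-5; issue MUL r0<-Mul1 | r0:Mul1,r1:6,r2:Add1,r3:1,r4:Add3,r5:4
c11: - | r0:Mul1,r1:6,r2:Add1,r3:1,r4:Add3,r5:4
c12: CDB Add2=-6 | r0:Mul1,r1:6,r2:Add1,r3:1,r4:Add3,r5:4
c13: - | r0:Mul1,r1:6,r2:Add1,r3:1,r4:Add3,r5:4
c14: CDB Add1=-5 | r0:Mul1,r1:6,r2:-5,r3:1,r4:Add3,r5:4
c15: - | r0:Mul1,r1:6,r2:-5,r3:1,r4:Add3,r5:4
c16: - | r0:Mul1,r1:6,r2:-5,r3:1,r4:Add3,r5:4
c17: - | r0:Mul1,r1:6,r2:-5,r3:1,r4:Add3,r5:4
c18: CDB Mul2=-45 | r0:Mul1,r1:6,r2:-5,r3:1,r4:Add3,r5:4
c19: - | r0:Mul1,r1:6,r2:-5,r3:1,r4:Add3,r5:4
c20: CDB Add3=-40 | r0:Mul1,r1:6,r2:-5,r3:1,r4:-40,r5:4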